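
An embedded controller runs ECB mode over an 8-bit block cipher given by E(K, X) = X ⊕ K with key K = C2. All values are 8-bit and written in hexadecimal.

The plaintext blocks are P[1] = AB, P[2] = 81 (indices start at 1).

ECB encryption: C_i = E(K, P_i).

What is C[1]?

C[1]: E(K, AB) = 69.

C[1] = 69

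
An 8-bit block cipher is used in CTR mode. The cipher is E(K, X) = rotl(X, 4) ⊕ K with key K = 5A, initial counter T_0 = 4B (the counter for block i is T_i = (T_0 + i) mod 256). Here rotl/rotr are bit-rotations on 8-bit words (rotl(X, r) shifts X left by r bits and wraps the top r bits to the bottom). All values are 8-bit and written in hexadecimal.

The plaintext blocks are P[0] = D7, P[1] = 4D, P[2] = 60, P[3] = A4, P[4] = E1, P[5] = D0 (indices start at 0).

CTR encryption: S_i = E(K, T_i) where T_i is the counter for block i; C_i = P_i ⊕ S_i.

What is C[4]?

C[4] = 4F

C[0]: T = 4B, S = E(K, T) = EE; D7 ⊕ EE = 39.
C[1]: T = 4C, S = E(K, T) = 9E; 4D ⊕ 9E = D3.
C[2]: T = 4D, S = E(K, T) = 8E; 60 ⊕ 8E = EE.
C[3]: T = 4E, S = E(K, T) = BE; A4 ⊕ BE = 1A.
C[4]: T = 4F, S = E(K, T) = AE; E1 ⊕ AE = 4F.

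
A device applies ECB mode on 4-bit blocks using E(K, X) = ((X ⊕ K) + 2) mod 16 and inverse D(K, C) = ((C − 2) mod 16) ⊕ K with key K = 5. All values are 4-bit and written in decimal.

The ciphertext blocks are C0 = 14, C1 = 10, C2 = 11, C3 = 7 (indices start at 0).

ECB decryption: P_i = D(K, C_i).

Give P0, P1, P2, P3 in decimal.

P0: D(K, 14) = 9.
P1: D(K, 10) = 13.
P2: D(K, 11) = 12.
P3: D(K, 7) = 0.

P0 = 9, P1 = 13, P2 = 12, P3 = 0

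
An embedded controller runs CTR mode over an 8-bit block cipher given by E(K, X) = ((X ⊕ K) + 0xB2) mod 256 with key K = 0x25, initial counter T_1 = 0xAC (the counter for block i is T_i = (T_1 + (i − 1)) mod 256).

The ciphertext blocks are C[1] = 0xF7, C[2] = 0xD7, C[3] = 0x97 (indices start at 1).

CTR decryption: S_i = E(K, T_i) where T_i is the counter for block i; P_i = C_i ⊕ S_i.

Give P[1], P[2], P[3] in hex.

P[1]: T = 0xAC, S = E(K, T) = 0x3B; 0xF7 ⊕ 0x3B = 0xCC.
P[2]: T = 0xAD, S = E(K, T) = 0x3A; 0xD7 ⊕ 0x3A = 0xED.
P[3]: T = 0xAE, S = E(K, T) = 0x3D; 0x97 ⊕ 0x3D = 0xAA.

P[1] = 0xCC, P[2] = 0xED, P[3] = 0xAA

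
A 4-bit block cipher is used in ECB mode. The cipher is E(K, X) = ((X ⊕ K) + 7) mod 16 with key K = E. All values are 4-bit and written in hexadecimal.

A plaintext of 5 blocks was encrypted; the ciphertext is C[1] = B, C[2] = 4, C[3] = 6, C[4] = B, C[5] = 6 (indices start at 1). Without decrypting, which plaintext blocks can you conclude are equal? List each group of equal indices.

P[1] = P[4]; P[3] = P[5]

ECB encrypts each block independently with the same key, so equal ciphertext blocks imply equal plaintext blocks.
C[1] = C[4] = B, so P[1] = P[4].
C[3] = C[5] = 6, so P[3] = P[5].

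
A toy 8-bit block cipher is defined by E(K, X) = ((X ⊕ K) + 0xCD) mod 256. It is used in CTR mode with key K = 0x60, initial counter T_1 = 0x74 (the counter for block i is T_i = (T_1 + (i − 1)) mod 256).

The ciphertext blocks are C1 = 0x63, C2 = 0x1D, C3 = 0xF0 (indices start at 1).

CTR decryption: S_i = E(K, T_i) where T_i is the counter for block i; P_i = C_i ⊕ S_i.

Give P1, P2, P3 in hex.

P1: T = 0x74, S = E(K, T) = 0xE1; 0x63 ⊕ 0xE1 = 0x82.
P2: T = 0x75, S = E(K, T) = 0xE2; 0x1D ⊕ 0xE2 = 0xFF.
P3: T = 0x76, S = E(K, T) = 0xE3; 0xF0 ⊕ 0xE3 = 0x13.

P1 = 0x82, P2 = 0xFF, P3 = 0x13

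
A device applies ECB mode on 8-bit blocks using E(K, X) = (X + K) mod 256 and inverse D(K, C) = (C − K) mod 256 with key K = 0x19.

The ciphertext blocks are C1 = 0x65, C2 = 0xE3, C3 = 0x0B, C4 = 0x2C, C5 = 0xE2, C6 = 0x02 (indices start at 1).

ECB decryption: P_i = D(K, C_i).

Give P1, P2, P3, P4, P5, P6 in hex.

P1 = 0x4C, P2 = 0xCA, P3 = 0xF2, P4 = 0x13, P5 = 0xC9, P6 = 0xE9

P1: D(K, 0x65) = 0x4C.
P2: D(K, 0xE3) = 0xCA.
P3: D(K, 0x0B) = 0xF2.
P4: D(K, 0x2C) = 0x13.
P5: D(K, 0xE2) = 0xC9.
P6: D(K, 0x02) = 0xE9.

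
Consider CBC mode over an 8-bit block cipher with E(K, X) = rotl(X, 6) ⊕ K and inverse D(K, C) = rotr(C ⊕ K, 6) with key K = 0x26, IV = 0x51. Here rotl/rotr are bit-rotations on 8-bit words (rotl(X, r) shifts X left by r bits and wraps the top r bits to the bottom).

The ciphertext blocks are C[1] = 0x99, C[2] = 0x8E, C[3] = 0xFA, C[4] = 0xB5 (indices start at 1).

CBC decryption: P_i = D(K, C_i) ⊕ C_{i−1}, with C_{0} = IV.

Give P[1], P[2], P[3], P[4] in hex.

P[1]: D(K, 0x99) = 0xFE; 0xFE ⊕ 0x51 = 0xAF.
P[2]: D(K, 0x8E) = 0xA2; 0xA2 ⊕ 0x99 = 0x3B.
P[3]: D(K, 0xFA) = 0x73; 0x73 ⊕ 0x8E = 0xFD.
P[4]: D(K, 0xB5) = 0x4E; 0x4E ⊕ 0xFA = 0xB4.

P[1] = 0xAF, P[2] = 0x3B, P[3] = 0xFD, P[4] = 0xB4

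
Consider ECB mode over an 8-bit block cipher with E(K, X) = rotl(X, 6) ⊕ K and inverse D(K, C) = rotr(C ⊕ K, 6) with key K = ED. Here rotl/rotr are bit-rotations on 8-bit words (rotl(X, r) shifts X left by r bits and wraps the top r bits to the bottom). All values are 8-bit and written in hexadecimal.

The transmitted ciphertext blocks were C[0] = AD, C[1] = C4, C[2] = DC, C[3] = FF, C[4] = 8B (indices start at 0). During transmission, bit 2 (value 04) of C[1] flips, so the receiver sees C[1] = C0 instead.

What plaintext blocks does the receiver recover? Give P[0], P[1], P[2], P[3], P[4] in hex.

P[0] = 01, P[1] = B4, P[2] = C4, P[3] = 48, P[4] = 99

ECB decryption: P_i = D(K, C_i).
Only C[1] changed, to C0. In ECB, a change in C_i affects only P_i. Decrypting the received ciphertext:
P[0]: D(K, AD) = 01.
P[1]: D(K, C0) = B4.
P[2]: D(K, DC) = C4.
P[3]: D(K, FF) = 48.
P[4]: D(K, 8B) = 99.
Blocks that differ from the original plaintext: P[1].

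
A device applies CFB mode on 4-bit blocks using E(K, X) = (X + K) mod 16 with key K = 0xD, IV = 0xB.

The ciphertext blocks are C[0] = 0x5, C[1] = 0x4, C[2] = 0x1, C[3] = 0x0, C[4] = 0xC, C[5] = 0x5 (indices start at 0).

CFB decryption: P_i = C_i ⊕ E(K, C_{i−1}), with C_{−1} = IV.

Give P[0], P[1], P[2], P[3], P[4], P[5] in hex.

P[0]: E(K, 0xB) = 0x8; 0x5 ⊕ 0x8 = 0xD.
P[1]: E(K, 0x5) = 0x2; 0x4 ⊕ 0x2 = 0x6.
P[2]: E(K, 0x4) = 0x1; 0x1 ⊕ 0x1 = 0x0.
P[3]: E(K, 0x1) = 0xE; 0x0 ⊕ 0xE = 0xE.
P[4]: E(K, 0x0) = 0xD; 0xC ⊕ 0xD = 0x1.
P[5]: E(K, 0xC) = 0x9; 0x5 ⊕ 0x9 = 0xC.

P[0] = 0xD, P[1] = 0x6, P[2] = 0x0, P[3] = 0xE, P[4] = 0x1, P[5] = 0xC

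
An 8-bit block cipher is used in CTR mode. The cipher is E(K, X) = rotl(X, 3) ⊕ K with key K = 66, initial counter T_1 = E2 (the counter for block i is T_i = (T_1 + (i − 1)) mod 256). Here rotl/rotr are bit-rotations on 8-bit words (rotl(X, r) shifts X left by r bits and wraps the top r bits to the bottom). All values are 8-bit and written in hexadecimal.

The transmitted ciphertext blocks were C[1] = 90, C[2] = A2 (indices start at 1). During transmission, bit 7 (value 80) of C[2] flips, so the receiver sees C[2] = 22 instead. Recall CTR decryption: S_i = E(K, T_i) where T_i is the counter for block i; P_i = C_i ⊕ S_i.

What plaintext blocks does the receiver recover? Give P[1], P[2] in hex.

Only C[2] changed, to 22. In CTR, a change in C_i flips the same bit in P_i only; the keystream is unaffected. Decrypting the received ciphertext:
P[1]: T = E2, S = E(K, T) = 71; 90 ⊕ 71 = E1.
P[2]: T = E3, S = E(K, T) = 79; 22 ⊕ 79 = 5B.
Blocks that differ from the original plaintext: P[2].

P[1] = E1, P[2] = 5B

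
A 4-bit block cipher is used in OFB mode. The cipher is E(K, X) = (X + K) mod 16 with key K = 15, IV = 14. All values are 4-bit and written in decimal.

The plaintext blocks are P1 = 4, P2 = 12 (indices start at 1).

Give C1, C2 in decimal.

C1 = 9, C2 = 0

OFB encryption: S_i = E(K, S_{i−1}) with S_{0} = IV; C_i = P_i ⊕ S_i.
C1: S = E(K, 14) = 13; 4 ⊕ 13 = 9.
C2: S = E(K, 13) = 12; 12 ⊕ 12 = 0.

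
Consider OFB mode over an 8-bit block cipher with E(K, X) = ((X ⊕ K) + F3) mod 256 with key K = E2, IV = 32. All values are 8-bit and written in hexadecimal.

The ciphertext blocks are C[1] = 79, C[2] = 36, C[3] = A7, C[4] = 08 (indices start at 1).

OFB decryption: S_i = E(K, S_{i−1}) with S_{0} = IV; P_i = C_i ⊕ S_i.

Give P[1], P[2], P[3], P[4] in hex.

P[1]: S = E(K, 32) = C3; 79 ⊕ C3 = BA.
P[2]: S = E(K, C3) = 14; 36 ⊕ 14 = 22.
P[3]: S = E(K, 14) = E9; A7 ⊕ E9 = 4E.
P[4]: S = E(K, E9) = FE; 08 ⊕ FE = F6.

P[1] = BA, P[2] = 22, P[3] = 4E, P[4] = F6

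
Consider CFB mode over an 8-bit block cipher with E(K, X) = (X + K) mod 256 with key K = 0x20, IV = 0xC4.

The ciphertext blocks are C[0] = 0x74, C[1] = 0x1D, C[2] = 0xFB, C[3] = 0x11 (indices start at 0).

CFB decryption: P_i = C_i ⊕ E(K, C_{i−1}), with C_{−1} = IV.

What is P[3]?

P[3]: E(K, 0xFB) = 0x1B; 0x11 ⊕ 0x1B = 0x0A.

P[3] = 0x0A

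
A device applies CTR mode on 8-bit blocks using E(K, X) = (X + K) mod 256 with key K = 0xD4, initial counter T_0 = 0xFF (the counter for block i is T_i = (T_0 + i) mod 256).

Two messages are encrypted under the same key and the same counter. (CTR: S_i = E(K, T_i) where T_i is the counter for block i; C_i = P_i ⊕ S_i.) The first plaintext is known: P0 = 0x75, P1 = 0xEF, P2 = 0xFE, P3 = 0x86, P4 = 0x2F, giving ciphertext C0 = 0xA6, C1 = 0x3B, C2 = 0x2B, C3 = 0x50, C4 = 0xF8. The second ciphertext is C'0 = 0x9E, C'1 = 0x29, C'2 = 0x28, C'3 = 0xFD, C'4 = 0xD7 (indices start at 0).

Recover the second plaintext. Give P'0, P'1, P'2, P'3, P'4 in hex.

P'0 = 0x4D, P'1 = 0xFD, P'2 = 0xFD, P'3 = 0x2B, P'4 = 0x00

In CTR with a reused counter, both messages share the same keystream S_i, so C_i ⊕ C'_i = P_i ⊕ P'_i and thus P'_i = P_i ⊕ C_i ⊕ C'_i.
P'0: 0x75 ⊕ 0xA6 ⊕ 0x9E = 0x4D.
P'1: 0xEF ⊕ 0x3B ⊕ 0x29 = 0xFD.
P'2: 0xFE ⊕ 0x2B ⊕ 0x28 = 0xFD.
P'3: 0x86 ⊕ 0x50 ⊕ 0xFD = 0x2B.
P'4: 0x2F ⊕ 0xF8 ⊕ 0xD7 = 0x00.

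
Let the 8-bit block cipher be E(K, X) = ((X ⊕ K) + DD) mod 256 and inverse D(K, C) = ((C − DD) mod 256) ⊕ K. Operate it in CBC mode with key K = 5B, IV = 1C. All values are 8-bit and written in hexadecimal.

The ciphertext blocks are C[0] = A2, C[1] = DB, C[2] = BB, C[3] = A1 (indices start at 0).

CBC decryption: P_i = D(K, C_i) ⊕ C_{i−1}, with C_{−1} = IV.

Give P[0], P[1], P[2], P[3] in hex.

P[0] = 82, P[1] = 07, P[2] = 5E, P[3] = 24

P[0]: D(K, A2) = 9E; 9E ⊕ 1C = 82.
P[1]: D(K, DB) = A5; A5 ⊕ A2 = 07.
P[2]: D(K, BB) = 85; 85 ⊕ DB = 5E.
P[3]: D(K, A1) = 9F; 9F ⊕ BB = 24.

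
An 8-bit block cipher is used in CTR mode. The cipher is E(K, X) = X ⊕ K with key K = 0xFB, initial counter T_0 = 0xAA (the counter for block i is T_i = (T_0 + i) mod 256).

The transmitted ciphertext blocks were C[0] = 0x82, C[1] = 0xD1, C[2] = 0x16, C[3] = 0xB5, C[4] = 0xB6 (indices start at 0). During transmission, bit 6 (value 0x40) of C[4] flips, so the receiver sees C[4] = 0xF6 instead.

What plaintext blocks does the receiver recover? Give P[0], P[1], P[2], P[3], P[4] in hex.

P[0] = 0xD3, P[1] = 0x81, P[2] = 0x41, P[3] = 0xE3, P[4] = 0xA3

CTR decryption: S_i = E(K, T_i) where T_i is the counter for block i; P_i = C_i ⊕ S_i.
Only C[4] changed, to 0xF6. In CTR, a change in C_i flips the same bit in P_i only; the keystream is unaffected. Decrypting the received ciphertext:
P[0]: T = 0xAA, S = E(K, T) = 0x51; 0x82 ⊕ 0x51 = 0xD3.
P[1]: T = 0xAB, S = E(K, T) = 0x50; 0xD1 ⊕ 0x50 = 0x81.
P[2]: T = 0xAC, S = E(K, T) = 0x57; 0x16 ⊕ 0x57 = 0x41.
P[3]: T = 0xAD, S = E(K, T) = 0x56; 0xB5 ⊕ 0x56 = 0xE3.
P[4]: T = 0xAE, S = E(K, T) = 0x55; 0xF6 ⊕ 0x55 = 0xA3.
Blocks that differ from the original plaintext: P[4].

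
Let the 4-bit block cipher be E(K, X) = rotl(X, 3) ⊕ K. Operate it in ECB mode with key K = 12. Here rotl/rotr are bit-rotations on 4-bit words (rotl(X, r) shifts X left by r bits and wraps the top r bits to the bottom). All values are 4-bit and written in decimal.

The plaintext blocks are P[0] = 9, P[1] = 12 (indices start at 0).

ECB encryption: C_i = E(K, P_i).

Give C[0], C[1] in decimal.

C[0] = 0, C[1] = 10

C[0]: E(K, 9) = 0.
C[1]: E(K, 12) = 10.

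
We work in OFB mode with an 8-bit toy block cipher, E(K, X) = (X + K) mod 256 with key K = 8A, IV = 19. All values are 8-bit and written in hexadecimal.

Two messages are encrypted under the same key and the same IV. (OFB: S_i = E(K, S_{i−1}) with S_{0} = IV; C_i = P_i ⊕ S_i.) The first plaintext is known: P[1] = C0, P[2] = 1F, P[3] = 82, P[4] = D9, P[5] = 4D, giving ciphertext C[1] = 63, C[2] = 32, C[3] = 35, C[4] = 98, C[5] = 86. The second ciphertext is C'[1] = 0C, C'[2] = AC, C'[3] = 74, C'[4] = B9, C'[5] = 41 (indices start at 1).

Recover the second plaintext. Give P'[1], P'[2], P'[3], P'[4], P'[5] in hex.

In OFB with a reused IV, both messages share the same keystream S_i, so C_i ⊕ C'_i = P_i ⊕ P'_i and thus P'_i = P_i ⊕ C_i ⊕ C'_i.
P'[1]: C0 ⊕ 63 ⊕ 0C = AF.
P'[2]: 1F ⊕ 32 ⊕ AC = 81.
P'[3]: 82 ⊕ 35 ⊕ 74 = C3.
P'[4]: D9 ⊕ 98 ⊕ B9 = F8.
P'[5]: 4D ⊕ 86 ⊕ 41 = 8A.

P'[1] = AF, P'[2] = 81, P'[3] = C3, P'[4] = F8, P'[5] = 8A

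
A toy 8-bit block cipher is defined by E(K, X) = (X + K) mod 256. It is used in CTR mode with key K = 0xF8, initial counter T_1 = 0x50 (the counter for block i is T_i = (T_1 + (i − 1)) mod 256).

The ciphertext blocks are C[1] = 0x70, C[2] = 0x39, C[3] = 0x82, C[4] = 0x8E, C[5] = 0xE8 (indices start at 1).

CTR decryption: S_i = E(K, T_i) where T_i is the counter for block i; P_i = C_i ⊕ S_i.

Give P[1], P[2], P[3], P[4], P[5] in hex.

P[1]: T = 0x50, S = E(K, T) = 0x48; 0x70 ⊕ 0x48 = 0x38.
P[2]: T = 0x51, S = E(K, T) = 0x49; 0x39 ⊕ 0x49 = 0x70.
P[3]: T = 0x52, S = E(K, T) = 0x4A; 0x82 ⊕ 0x4A = 0xC8.
P[4]: T = 0x53, S = E(K, T) = 0x4B; 0x8E ⊕ 0x4B = 0xC5.
P[5]: T = 0x54, S = E(K, T) = 0x4C; 0xE8 ⊕ 0x4C = 0xA4.

P[1] = 0x38, P[2] = 0x70, P[3] = 0xC8, P[4] = 0xC5, P[5] = 0xA4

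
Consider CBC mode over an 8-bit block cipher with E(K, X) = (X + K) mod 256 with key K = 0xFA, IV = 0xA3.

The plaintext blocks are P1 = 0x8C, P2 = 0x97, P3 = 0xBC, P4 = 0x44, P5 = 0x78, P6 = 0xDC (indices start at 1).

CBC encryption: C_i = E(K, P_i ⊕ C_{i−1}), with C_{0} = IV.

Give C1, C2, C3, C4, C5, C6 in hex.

C1: P1 ⊕ 0xA3 = 0x2F; E(K, 0x2F) = 0x29.
C2: P2 ⊕ 0x29 = 0xBE; E(K, 0xBE) = 0xB8.
C3: P3 ⊕ 0xB8 = 0x04; E(K, 0x04) = 0xFE.
C4: P4 ⊕ 0xFE = 0xBA; E(K, 0xBA) = 0xB4.
C5: P5 ⊕ 0xB4 = 0xCC; E(K, 0xCC) = 0xC6.
C6: P6 ⊕ 0xC6 = 0x1A; E(K, 0x1A) = 0x14.

C1 = 0x29, C2 = 0xB8, C3 = 0xFE, C4 = 0xB4, C5 = 0xC6, C6 = 0x14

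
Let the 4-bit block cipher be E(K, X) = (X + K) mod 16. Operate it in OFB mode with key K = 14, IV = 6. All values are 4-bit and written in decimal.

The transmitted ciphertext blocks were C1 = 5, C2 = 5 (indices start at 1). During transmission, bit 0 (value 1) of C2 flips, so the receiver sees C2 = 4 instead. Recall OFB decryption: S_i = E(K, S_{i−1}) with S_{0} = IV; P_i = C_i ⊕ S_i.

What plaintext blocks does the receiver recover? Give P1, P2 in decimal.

P1 = 1, P2 = 6

Only C2 changed, to 4. In OFB, a change in C_i flips the same bit in P_i only; the keystream is unaffected. Decrypting the received ciphertext:
P1: S = E(K, 6) = 4; 5 ⊕ 4 = 1.
P2: S = E(K, 4) = 2; 4 ⊕ 2 = 6.
Blocks that differ from the original plaintext: P2.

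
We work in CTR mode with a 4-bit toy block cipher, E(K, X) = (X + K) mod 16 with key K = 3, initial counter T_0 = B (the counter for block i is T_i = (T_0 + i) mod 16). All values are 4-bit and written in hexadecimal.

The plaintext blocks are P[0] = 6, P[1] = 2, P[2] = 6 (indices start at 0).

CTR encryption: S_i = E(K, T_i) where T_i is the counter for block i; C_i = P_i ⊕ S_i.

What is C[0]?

C[0]: T = B, S = E(K, T) = E; 6 ⊕ E = 8.

C[0] = 8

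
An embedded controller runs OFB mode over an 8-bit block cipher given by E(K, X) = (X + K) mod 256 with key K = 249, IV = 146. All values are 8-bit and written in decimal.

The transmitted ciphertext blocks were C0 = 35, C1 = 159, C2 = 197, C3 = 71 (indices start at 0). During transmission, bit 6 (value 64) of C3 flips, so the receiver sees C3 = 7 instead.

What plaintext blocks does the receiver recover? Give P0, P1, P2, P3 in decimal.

P0 = 168, P1 = 27, P2 = 184, P3 = 113

OFB decryption: S_i = E(K, S_{i−1}) with S_{−1} = IV; P_i = C_i ⊕ S_i.
Only C3 changed, to 7. In OFB, a change in C_i flips the same bit in P_i only; the keystream is unaffected. Decrypting the received ciphertext:
P0: S = E(K, 146) = 139; 35 ⊕ 139 = 168.
P1: S = E(K, 139) = 132; 159 ⊕ 132 = 27.
P2: S = E(K, 132) = 125; 197 ⊕ 125 = 184.
P3: S = E(K, 125) = 118; 7 ⊕ 118 = 113.
Blocks that differ from the original plaintext: P3.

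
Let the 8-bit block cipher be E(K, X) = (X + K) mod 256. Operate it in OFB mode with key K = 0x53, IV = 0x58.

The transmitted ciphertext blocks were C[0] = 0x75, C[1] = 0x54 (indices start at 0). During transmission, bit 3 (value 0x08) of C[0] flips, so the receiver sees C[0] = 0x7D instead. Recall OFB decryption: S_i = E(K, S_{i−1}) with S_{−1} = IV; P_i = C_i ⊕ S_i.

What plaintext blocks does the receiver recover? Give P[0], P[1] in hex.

Only C[0] changed, to 0x7D. In OFB, a change in C_i flips the same bit in P_i only; the keystream is unaffected. Decrypting the received ciphertext:
P[0]: S = E(K, 0x58) = 0xAB; 0x7D ⊕ 0xAB = 0xD6.
P[1]: S = E(K, 0xAB) = 0xFE; 0x54 ⊕ 0xFE = 0xAA.
Blocks that differ from the original plaintext: P[0].

P[0] = 0xD6, P[1] = 0xAA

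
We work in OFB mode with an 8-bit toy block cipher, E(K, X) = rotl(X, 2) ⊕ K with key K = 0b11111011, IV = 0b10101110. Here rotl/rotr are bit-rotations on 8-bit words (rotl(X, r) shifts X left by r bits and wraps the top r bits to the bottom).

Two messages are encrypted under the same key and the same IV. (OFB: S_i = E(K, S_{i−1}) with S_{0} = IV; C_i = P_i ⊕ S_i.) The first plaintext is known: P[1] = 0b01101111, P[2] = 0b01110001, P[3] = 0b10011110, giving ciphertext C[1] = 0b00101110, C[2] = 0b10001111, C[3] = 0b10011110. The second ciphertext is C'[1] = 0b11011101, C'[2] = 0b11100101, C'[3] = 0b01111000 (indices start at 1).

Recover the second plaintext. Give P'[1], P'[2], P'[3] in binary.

In OFB with a reused IV, both messages share the same keystream S_i, so C_i ⊕ C'_i = P_i ⊕ P'_i and thus P'_i = P_i ⊕ C_i ⊕ C'_i.
P'[1]: 0b01101111 ⊕ 0b00101110 ⊕ 0b11011101 = 0b10011100.
P'[2]: 0b01110001 ⊕ 0b10001111 ⊕ 0b11100101 = 0b00011011.
P'[3]: 0b10011110 ⊕ 0b10011110 ⊕ 0b01111000 = 0b01111000.

P'[1] = 0b10011100, P'[2] = 0b00011011, P'[3] = 0b01111000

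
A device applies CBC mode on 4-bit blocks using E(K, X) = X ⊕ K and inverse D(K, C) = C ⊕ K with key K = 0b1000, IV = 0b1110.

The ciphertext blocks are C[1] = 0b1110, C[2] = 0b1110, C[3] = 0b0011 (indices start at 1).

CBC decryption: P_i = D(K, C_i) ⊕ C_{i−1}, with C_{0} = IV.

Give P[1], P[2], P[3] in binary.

P[1] = 0b1000, P[2] = 0b1000, P[3] = 0b0101

P[1]: D(K, 0b1110) = 0b0110; 0b0110 ⊕ 0b1110 = 0b1000.
P[2]: D(K, 0b1110) = 0b0110; 0b0110 ⊕ 0b1110 = 0b1000.
P[3]: D(K, 0b0011) = 0b1011; 0b1011 ⊕ 0b1110 = 0b0101.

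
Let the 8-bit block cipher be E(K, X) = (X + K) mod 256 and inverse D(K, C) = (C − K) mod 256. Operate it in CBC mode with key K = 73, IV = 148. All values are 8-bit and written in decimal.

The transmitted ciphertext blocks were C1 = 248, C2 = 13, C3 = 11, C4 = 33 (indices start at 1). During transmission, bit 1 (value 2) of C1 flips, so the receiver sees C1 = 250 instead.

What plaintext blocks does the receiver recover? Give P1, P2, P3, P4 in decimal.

CBC decryption: P_i = D(K, C_i) ⊕ C_{i−1}, with C_{0} = IV.
Only C1 changed, to 250. In CBC, a change in C_i garbles P_i and flips the same bit in P_{i+1}. Decrypting the received ciphertext:
P1: D(K, 250) = 177; 177 ⊕ 148 = 37.
P2: D(K, 13) = 196; 196 ⊕ 250 = 62.
P3: D(K, 11) = 194; 194 ⊕ 13 = 207.
P4: D(K, 33) = 216; 216 ⊕ 11 = 211.
Blocks that differ from the original plaintext: P1, P2.

P1 = 37, P2 = 62, P3 = 207, P4 = 211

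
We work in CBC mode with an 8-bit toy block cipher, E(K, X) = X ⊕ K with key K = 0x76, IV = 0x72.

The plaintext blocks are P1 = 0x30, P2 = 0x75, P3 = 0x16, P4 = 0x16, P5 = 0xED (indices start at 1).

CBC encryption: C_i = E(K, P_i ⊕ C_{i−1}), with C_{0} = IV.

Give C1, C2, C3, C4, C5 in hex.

C1: P1 ⊕ 0x72 = 0x42; E(K, 0x42) = 0x34.
C2: P2 ⊕ 0x34 = 0x41; E(K, 0x41) = 0x37.
C3: P3 ⊕ 0x37 = 0x21; E(K, 0x21) = 0x57.
C4: P4 ⊕ 0x57 = 0x41; E(K, 0x41) = 0x37.
C5: P5 ⊕ 0x37 = 0xDA; E(K, 0xDA) = 0xAC.

C1 = 0x34, C2 = 0x37, C3 = 0x57, C4 = 0x37, C5 = 0xAC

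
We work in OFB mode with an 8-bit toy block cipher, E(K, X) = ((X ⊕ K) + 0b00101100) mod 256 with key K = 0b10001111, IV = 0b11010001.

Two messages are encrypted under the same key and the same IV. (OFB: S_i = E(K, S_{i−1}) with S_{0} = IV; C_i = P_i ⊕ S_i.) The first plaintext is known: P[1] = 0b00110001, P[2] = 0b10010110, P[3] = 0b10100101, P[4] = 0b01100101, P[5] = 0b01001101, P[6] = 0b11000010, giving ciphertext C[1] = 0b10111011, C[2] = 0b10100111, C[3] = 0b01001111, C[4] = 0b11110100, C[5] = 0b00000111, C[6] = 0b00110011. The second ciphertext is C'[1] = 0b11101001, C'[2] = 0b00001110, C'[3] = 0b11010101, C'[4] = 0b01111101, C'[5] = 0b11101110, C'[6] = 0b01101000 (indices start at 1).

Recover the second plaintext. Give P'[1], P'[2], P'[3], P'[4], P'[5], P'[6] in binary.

P'[1] = 0b01100011, P'[2] = 0b00111111, P'[3] = 0b00111111, P'[4] = 0b11101100, P'[5] = 0b10100100, P'[6] = 0b10011001

In OFB with a reused IV, both messages share the same keystream S_i, so C_i ⊕ C'_i = P_i ⊕ P'_i and thus P'_i = P_i ⊕ C_i ⊕ C'_i.
P'[1]: 0b00110001 ⊕ 0b10111011 ⊕ 0b11101001 = 0b01100011.
P'[2]: 0b10010110 ⊕ 0b10100111 ⊕ 0b00001110 = 0b00111111.
P'[3]: 0b10100101 ⊕ 0b01001111 ⊕ 0b11010101 = 0b00111111.
P'[4]: 0b01100101 ⊕ 0b11110100 ⊕ 0b01111101 = 0b11101100.
P'[5]: 0b01001101 ⊕ 0b00000111 ⊕ 0b11101110 = 0b10100100.
P'[6]: 0b11000010 ⊕ 0b00110011 ⊕ 0b01101000 = 0b10011001.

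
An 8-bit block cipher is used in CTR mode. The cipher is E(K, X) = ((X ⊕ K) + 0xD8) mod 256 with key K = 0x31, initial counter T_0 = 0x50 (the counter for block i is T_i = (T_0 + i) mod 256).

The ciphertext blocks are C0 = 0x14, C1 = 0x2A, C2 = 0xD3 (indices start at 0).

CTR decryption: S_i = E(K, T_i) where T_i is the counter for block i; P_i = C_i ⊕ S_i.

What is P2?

P2: T = 0x52, S = E(K, T) = 0x3B; 0xD3 ⊕ 0x3B = 0xE8.

P2 = 0xE8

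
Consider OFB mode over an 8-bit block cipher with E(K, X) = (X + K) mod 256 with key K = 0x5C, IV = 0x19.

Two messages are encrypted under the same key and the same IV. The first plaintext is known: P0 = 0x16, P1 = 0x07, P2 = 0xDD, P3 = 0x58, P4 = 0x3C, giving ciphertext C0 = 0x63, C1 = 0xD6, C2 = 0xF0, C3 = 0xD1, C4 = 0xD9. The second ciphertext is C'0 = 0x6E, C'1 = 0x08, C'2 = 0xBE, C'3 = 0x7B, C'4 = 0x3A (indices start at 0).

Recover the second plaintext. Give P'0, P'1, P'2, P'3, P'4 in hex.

In OFB with a reused IV, both messages share the same keystream S_i, so C_i ⊕ C'_i = P_i ⊕ P'_i and thus P'_i = P_i ⊕ C_i ⊕ C'_i.
P'0: 0x16 ⊕ 0x63 ⊕ 0x6E = 0x1B.
P'1: 0x07 ⊕ 0xD6 ⊕ 0x08 = 0xD9.
P'2: 0xDD ⊕ 0xF0 ⊕ 0xBE = 0x93.
P'3: 0x58 ⊕ 0xD1 ⊕ 0x7B = 0xF2.
P'4: 0x3C ⊕ 0xD9 ⊕ 0x3A = 0xDF.

P'0 = 0x1B, P'1 = 0xD9, P'2 = 0x93, P'3 = 0xF2, P'4 = 0xDF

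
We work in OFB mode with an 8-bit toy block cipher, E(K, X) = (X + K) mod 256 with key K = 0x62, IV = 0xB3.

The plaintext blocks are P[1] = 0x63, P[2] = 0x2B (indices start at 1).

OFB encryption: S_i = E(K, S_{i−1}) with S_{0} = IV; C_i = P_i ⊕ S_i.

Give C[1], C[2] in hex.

C[1]: S = E(K, 0xB3) = 0x15; 0x63 ⊕ 0x15 = 0x76.
C[2]: S = E(K, 0x15) = 0x77; 0x2B ⊕ 0x77 = 0x5C.

C[1] = 0x76, C[2] = 0x5C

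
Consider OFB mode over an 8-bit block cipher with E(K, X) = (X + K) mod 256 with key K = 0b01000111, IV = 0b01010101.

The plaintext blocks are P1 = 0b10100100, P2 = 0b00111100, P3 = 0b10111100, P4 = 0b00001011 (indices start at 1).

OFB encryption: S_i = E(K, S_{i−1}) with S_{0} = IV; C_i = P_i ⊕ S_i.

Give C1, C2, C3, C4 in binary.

C1: S = E(K, 0b01010101) = 0b10011100; 0b10100100 ⊕ 0b10011100 = 0b00111000.
C2: S = E(K, 0b10011100) = 0b11100011; 0b00111100 ⊕ 0b11100011 = 0b11011111.
C3: S = E(K, 0b11100011) = 0b00101010; 0b10111100 ⊕ 0b00101010 = 0b10010110.
C4: S = E(K, 0b00101010) = 0b01110001; 0b00001011 ⊕ 0b01110001 = 0b01111010.

C1 = 0b00111000, C2 = 0b11011111, C3 = 0b10010110, C4 = 0b01111010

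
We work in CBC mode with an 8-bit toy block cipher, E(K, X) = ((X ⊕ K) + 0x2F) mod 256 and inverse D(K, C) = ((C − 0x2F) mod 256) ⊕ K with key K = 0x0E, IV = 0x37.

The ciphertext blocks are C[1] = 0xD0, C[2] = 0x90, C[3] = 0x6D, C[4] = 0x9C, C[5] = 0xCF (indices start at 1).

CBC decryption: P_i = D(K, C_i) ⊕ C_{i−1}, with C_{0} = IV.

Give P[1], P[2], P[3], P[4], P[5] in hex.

P[1] = 0x98, P[2] = 0xBF, P[3] = 0xA0, P[4] = 0x0E, P[5] = 0x32

P[1]: D(K, 0xD0) = 0xAF; 0xAF ⊕ 0x37 = 0x98.
P[2]: D(K, 0x90) = 0x6F; 0x6F ⊕ 0xD0 = 0xBF.
P[3]: D(K, 0x6D) = 0x30; 0x30 ⊕ 0x90 = 0xA0.
P[4]: D(K, 0x9C) = 0x63; 0x63 ⊕ 0x6D = 0x0E.
P[5]: D(K, 0xCF) = 0xAE; 0xAE ⊕ 0x9C = 0x32.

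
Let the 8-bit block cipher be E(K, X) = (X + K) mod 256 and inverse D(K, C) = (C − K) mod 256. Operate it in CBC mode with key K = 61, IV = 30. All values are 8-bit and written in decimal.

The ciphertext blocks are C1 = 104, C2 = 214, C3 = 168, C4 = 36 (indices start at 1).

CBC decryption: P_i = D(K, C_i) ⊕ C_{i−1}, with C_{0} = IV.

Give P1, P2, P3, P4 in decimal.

P1 = 53, P2 = 241, P3 = 189, P4 = 79

P1: D(K, 104) = 43; 43 ⊕ 30 = 53.
P2: D(K, 214) = 153; 153 ⊕ 104 = 241.
P3: D(K, 168) = 107; 107 ⊕ 214 = 189.
P4: D(K, 36) = 231; 231 ⊕ 168 = 79.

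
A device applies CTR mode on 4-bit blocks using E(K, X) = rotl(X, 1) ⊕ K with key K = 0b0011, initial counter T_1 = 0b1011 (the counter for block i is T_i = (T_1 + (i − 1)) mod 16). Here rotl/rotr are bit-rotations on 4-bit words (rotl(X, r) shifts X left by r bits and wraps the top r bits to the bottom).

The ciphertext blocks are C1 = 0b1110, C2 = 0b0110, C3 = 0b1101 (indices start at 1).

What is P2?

P2 = 0b1100

CTR decryption: S_i = E(K, T_i) where T_i is the counter for block i; P_i = C_i ⊕ S_i.
P2: T = 0b1100, S = E(K, T) = 0b1010; 0b0110 ⊕ 0b1010 = 0b1100.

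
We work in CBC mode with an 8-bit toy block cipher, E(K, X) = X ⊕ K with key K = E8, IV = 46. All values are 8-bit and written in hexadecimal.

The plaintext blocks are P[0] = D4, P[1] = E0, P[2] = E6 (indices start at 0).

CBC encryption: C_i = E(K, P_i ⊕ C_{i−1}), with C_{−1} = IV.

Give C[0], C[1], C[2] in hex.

C[0] = 7A, C[1] = 72, C[2] = 7C

C[0]: P[0] ⊕ 46 = 92; E(K, 92) = 7A.
C[1]: P[1] ⊕ 7A = 9A; E(K, 9A) = 72.
C[2]: P[2] ⊕ 72 = 94; E(K, 94) = 7C.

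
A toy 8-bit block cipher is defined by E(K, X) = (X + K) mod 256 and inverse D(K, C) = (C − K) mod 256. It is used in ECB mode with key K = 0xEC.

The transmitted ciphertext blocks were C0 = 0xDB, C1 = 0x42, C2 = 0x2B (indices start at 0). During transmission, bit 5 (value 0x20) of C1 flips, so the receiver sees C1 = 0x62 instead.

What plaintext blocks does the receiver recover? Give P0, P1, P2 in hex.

P0 = 0xEF, P1 = 0x76, P2 = 0x3F

ECB decryption: P_i = D(K, C_i).
Only C1 changed, to 0x62. In ECB, a change in C_i affects only P_i. Decrypting the received ciphertext:
P0: D(K, 0xDB) = 0xEF.
P1: D(K, 0x62) = 0x76.
P2: D(K, 0x2B) = 0x3F.
Blocks that differ from the original plaintext: P1.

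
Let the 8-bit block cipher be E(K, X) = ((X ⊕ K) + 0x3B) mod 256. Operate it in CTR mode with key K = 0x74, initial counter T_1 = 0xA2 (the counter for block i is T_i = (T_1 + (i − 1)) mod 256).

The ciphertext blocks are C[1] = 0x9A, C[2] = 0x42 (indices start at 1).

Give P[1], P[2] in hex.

P[1] = 0x8B, P[2] = 0x50

CTR decryption: S_i = E(K, T_i) where T_i is the counter for block i; P_i = C_i ⊕ S_i.
P[1]: T = 0xA2, S = E(K, T) = 0x11; 0x9A ⊕ 0x11 = 0x8B.
P[2]: T = 0xA3, S = E(K, T) = 0x12; 0x42 ⊕ 0x12 = 0x50.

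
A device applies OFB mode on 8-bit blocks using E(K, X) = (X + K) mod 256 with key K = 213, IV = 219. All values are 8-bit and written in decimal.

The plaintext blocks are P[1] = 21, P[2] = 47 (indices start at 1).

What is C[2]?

C[2] = 170

OFB encryption: S_i = E(K, S_{i−1}) with S_{0} = IV; C_i = P_i ⊕ S_i.
C[1]: S = E(K, 219) = 176; 21 ⊕ 176 = 165.
C[2]: S = E(K, 176) = 133; 47 ⊕ 133 = 170.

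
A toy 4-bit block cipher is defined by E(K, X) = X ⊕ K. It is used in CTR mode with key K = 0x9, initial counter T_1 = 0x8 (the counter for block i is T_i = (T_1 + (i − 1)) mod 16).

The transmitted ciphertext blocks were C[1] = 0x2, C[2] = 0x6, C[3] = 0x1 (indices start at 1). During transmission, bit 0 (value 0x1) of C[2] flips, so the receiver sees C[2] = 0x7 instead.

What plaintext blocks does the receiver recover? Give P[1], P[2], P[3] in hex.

P[1] = 0x3, P[2] = 0x7, P[3] = 0x2

CTR decryption: S_i = E(K, T_i) where T_i is the counter for block i; P_i = C_i ⊕ S_i.
Only C[2] changed, to 0x7. In CTR, a change in C_i flips the same bit in P_i only; the keystream is unaffected. Decrypting the received ciphertext:
P[1]: T = 0x8, S = E(K, T) = 0x1; 0x2 ⊕ 0x1 = 0x3.
P[2]: T = 0x9, S = E(K, T) = 0x0; 0x7 ⊕ 0x0 = 0x7.
P[3]: T = 0xA, S = E(K, T) = 0x3; 0x1 ⊕ 0x3 = 0x2.
Blocks that differ from the original plaintext: P[2].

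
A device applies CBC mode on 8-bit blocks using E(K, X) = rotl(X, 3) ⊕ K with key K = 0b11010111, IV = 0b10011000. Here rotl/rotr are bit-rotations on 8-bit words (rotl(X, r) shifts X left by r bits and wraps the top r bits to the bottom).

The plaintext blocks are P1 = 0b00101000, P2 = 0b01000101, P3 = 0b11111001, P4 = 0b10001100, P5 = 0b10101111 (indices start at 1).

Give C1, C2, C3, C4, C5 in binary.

C1 = 0b01010010, C2 = 0b01101111, C3 = 0b01100011, C4 = 0b10101000, C5 = 0b11101111

CBC encryption: C_i = E(K, P_i ⊕ C_{i−1}), with C_{0} = IV.
C1: P1 ⊕ 0b10011000 = 0b10110000; E(K, 0b10110000) = 0b01010010.
C2: P2 ⊕ 0b01010010 = 0b00010111; E(K, 0b00010111) = 0b01101111.
C3: P3 ⊕ 0b01101111 = 0b10010110; E(K, 0b10010110) = 0b01100011.
C4: P4 ⊕ 0b01100011 = 0b11101111; E(K, 0b11101111) = 0b10101000.
C5: P5 ⊕ 0b10101000 = 0b00000111; E(K, 0b00000111) = 0b11101111.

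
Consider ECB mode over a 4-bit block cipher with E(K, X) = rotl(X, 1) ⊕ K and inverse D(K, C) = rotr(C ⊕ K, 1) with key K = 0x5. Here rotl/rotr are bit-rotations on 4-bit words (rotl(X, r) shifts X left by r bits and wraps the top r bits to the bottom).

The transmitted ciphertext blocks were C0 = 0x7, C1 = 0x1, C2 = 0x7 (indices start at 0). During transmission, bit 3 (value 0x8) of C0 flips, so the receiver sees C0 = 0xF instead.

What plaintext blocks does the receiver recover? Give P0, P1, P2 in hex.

P0 = 0x5, P1 = 0x2, P2 = 0x1

ECB decryption: P_i = D(K, C_i).
Only C0 changed, to 0xF. In ECB, a change in C_i affects only P_i. Decrypting the received ciphertext:
P0: D(K, 0xF) = 0x5.
P1: D(K, 0x1) = 0x2.
P2: D(K, 0x7) = 0x1.
Blocks that differ from the original plaintext: P0.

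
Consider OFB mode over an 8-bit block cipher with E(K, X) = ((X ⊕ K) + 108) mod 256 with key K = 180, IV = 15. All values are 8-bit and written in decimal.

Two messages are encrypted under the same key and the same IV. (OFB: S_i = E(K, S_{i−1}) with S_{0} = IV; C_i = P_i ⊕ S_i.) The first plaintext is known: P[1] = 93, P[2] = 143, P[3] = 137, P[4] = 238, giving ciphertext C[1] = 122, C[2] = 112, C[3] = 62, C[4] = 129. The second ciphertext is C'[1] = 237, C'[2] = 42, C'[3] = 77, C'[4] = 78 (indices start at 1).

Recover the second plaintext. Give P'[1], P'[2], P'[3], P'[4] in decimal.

P'[1] = 202, P'[2] = 213, P'[3] = 250, P'[4] = 33

In OFB with a reused IV, both messages share the same keystream S_i, so C_i ⊕ C'_i = P_i ⊕ P'_i and thus P'_i = P_i ⊕ C_i ⊕ C'_i.
P'[1]: 93 ⊕ 122 ⊕ 237 = 202.
P'[2]: 143 ⊕ 112 ⊕ 42 = 213.
P'[3]: 137 ⊕ 62 ⊕ 77 = 250.
P'[4]: 238 ⊕ 129 ⊕ 78 = 33.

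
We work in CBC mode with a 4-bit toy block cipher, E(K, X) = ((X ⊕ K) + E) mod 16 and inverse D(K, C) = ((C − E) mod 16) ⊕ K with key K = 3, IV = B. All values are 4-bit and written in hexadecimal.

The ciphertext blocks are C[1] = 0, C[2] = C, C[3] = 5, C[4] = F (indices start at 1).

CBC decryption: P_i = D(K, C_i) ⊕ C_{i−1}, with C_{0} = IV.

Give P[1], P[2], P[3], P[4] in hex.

P[1]: D(K, 0) = 1; 1 ⊕ B = A.
P[2]: D(K, C) = D; D ⊕ 0 = D.
P[3]: D(K, 5) = 4; 4 ⊕ C = 8.
P[4]: D(K, F) = 2; 2 ⊕ 5 = 7.

P[1] = A, P[2] = D, P[3] = 8, P[4] = 7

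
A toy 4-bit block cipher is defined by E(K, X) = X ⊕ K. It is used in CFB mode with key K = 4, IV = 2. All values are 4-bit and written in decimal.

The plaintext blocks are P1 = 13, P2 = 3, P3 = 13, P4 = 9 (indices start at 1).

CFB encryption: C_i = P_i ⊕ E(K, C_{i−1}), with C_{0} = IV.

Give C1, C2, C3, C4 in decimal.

C1 = 11, C2 = 12, C3 = 5, C4 = 8

C1: E(K, 2) = 6; 13 ⊕ 6 = 11.
C2: E(K, 11) = 15; 3 ⊕ 15 = 12.
C3: E(K, 12) = 8; 13 ⊕ 8 = 5.
C4: E(K, 5) = 1; 9 ⊕ 1 = 8.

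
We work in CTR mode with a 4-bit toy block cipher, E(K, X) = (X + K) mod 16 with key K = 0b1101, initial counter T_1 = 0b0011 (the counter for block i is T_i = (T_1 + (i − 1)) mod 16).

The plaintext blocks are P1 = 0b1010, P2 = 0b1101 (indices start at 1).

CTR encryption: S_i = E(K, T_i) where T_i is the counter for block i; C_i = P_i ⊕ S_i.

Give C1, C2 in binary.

C1: T = 0b0011, S = E(K, T) = 0b0000; 0b1010 ⊕ 0b0000 = 0b1010.
C2: T = 0b0100, S = E(K, T) = 0b0001; 0b1101 ⊕ 0b0001 = 0b1100.

C1 = 0b1010, C2 = 0b1100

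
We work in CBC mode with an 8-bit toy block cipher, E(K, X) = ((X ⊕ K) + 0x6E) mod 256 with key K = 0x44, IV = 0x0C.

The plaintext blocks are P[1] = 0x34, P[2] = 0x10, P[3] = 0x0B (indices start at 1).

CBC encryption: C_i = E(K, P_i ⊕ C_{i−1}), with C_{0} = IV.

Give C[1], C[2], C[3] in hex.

C[1]: P[1] ⊕ 0x0C = 0x38; E(K, 0x38) = 0xEA.
C[2]: P[2] ⊕ 0xEA = 0xFA; E(K, 0xFA) = 0x2C.
C[3]: P[3] ⊕ 0x2C = 0x27; E(K, 0x27) = 0xD1.

C[1] = 0xEA, C[2] = 0x2C, C[3] = 0xD1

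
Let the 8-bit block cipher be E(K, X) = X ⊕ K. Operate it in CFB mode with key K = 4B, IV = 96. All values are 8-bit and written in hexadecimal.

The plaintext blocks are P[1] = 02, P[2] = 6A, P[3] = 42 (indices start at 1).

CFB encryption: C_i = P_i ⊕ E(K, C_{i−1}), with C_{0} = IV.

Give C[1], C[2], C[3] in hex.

C[1]: E(K, 96) = DD; 02 ⊕ DD = DF.
C[2]: E(K, DF) = 94; 6A ⊕ 94 = FE.
C[3]: E(K, FE) = B5; 42 ⊕ B5 = F7.

C[1] = DF, C[2] = FE, C[3] = F7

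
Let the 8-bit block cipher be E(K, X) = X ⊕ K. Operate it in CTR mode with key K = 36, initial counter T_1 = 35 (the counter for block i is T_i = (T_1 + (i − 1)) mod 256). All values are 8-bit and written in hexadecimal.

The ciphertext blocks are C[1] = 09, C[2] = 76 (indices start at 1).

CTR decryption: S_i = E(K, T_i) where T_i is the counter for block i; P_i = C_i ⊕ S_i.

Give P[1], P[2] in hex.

P[1] = 0A, P[2] = 76

P[1]: T = 35, S = E(K, T) = 03; 09 ⊕ 03 = 0A.
P[2]: T = 36, S = E(K, T) = 00; 76 ⊕ 00 = 76.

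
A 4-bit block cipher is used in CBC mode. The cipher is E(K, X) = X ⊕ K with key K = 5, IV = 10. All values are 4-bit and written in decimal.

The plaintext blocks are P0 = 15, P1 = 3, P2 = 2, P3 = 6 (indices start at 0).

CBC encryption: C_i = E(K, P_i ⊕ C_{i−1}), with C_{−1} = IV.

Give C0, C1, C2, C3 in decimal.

C0 = 0, C1 = 6, C2 = 1, C3 = 2

C0: P0 ⊕ 10 = 5; E(K, 5) = 0.
C1: P1 ⊕ 0 = 3; E(K, 3) = 6.
C2: P2 ⊕ 6 = 4; E(K, 4) = 1.
C3: P3 ⊕ 1 = 7; E(K, 7) = 2.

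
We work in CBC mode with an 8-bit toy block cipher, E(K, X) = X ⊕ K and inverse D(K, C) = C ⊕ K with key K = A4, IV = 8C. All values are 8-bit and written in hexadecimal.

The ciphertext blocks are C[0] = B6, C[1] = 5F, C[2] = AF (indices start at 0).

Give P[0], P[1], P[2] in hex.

CBC decryption: P_i = D(K, C_i) ⊕ C_{i−1}, with C_{−1} = IV.
P[0]: D(K, B6) = 12; 12 ⊕ 8C = 9E.
P[1]: D(K, 5F) = FB; FB ⊕ B6 = 4D.
P[2]: D(K, AF) = 0B; 0B ⊕ 5F = 54.

P[0] = 9E, P[1] = 4D, P[2] = 54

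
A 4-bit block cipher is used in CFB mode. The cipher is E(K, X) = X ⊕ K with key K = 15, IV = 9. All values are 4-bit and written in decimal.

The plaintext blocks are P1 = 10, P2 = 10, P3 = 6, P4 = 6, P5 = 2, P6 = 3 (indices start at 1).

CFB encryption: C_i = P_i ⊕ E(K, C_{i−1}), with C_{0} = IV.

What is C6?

C1: E(K, 9) = 6; 10 ⊕ 6 = 12.
C2: E(K, 12) = 3; 10 ⊕ 3 = 9.
C3: E(K, 9) = 6; 6 ⊕ 6 = 0.
C4: E(K, 0) = 15; 6 ⊕ 15 = 9.
C5: E(K, 9) = 6; 2 ⊕ 6 = 4.
C6: E(K, 4) = 11; 3 ⊕ 11 = 8.

C6 = 8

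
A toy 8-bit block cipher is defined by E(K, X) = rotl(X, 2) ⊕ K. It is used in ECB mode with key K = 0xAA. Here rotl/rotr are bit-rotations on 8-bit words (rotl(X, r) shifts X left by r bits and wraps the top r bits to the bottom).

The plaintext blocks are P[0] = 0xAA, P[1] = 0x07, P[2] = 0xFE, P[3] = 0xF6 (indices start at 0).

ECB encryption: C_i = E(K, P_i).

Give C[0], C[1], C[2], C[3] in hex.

C[0] = 0x00, C[1] = 0xB6, C[2] = 0x51, C[3] = 0x71

C[0]: E(K, 0xAA) = 0x00.
C[1]: E(K, 0x07) = 0xB6.
C[2]: E(K, 0xFE) = 0x51.
C[3]: E(K, 0xF6) = 0x71.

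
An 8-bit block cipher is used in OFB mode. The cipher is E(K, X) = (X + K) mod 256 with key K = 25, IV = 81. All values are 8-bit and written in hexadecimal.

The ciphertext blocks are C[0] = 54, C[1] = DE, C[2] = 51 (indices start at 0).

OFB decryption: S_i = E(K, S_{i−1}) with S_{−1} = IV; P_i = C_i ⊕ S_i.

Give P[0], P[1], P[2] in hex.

P[0] = F2, P[1] = 15, P[2] = A1

P[0]: S = E(K, 81) = A6; 54 ⊕ A6 = F2.
P[1]: S = E(K, A6) = CB; DE ⊕ CB = 15.
P[2]: S = E(K, CB) = F0; 51 ⊕ F0 = A1.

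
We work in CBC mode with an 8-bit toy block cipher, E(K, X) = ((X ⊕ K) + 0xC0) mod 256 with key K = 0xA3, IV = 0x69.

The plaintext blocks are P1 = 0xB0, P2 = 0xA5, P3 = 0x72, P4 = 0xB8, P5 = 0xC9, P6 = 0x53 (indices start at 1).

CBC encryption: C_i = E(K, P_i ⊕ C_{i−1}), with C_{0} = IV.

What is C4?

C4 = 0xB6

C1: P1 ⊕ 0x69 = 0xD9; E(K, 0xD9) = 0x3A.
C2: P2 ⊕ 0x3A = 0x9F; E(K, 0x9F) = 0xFC.
C3: P3 ⊕ 0xFC = 0x8E; E(K, 0x8E) = 0xED.
C4: P4 ⊕ 0xED = 0x55; E(K, 0x55) = 0xB6.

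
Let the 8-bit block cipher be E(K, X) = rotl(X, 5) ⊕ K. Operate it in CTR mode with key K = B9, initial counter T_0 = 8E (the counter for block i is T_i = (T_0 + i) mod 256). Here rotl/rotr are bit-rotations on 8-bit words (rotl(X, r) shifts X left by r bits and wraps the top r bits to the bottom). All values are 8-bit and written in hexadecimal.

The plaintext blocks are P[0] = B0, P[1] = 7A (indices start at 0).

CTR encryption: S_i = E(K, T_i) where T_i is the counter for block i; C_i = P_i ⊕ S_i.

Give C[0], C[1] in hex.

C[0]: T = 8E, S = E(K, T) = 68; B0 ⊕ 68 = D8.
C[1]: T = 8F, S = E(K, T) = 48; 7A ⊕ 48 = 32.

C[0] = D8, C[1] = 32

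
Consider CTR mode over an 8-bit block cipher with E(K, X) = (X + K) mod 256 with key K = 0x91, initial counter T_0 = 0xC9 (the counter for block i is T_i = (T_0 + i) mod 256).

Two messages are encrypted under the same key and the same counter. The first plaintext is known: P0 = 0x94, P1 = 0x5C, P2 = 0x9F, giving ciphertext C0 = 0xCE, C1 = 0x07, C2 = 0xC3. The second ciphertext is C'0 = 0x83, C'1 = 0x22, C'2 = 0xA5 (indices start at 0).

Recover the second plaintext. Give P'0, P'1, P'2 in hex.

In CTR with a reused counter, both messages share the same keystream S_i, so C_i ⊕ C'_i = P_i ⊕ P'_i and thus P'_i = P_i ⊕ C_i ⊕ C'_i.
P'0: 0x94 ⊕ 0xCE ⊕ 0x83 = 0xD9.
P'1: 0x5C ⊕ 0x07 ⊕ 0x22 = 0x79.
P'2: 0x9F ⊕ 0xC3 ⊕ 0xA5 = 0xF9.

P'0 = 0xD9, P'1 = 0x79, P'2 = 0xF9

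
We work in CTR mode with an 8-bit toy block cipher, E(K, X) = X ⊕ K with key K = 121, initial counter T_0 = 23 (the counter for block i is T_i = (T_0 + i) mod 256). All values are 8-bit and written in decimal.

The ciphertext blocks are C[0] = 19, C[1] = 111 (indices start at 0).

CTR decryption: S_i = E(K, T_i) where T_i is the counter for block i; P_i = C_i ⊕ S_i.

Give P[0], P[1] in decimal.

P[0]: T = 23, S = E(K, T) = 110; 19 ⊕ 110 = 125.
P[1]: T = 24, S = E(K, T) = 97; 111 ⊕ 97 = 14.

P[0] = 125, P[1] = 14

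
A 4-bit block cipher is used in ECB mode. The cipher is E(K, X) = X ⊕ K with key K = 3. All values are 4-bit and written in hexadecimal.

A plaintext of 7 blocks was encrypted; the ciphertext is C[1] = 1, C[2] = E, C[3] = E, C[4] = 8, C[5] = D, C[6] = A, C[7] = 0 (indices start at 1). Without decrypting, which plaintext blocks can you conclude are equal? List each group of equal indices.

P[2] = P[3]

ECB encrypts each block independently with the same key, so equal ciphertext blocks imply equal plaintext blocks.
C[2] = C[3] = E, so P[2] = P[3].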